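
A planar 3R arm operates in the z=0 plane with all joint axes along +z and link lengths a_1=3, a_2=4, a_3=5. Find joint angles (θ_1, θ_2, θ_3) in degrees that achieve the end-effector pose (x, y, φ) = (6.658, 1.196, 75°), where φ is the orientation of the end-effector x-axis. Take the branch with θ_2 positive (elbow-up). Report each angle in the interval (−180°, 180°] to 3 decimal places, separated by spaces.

-59.993 44.986 90.007

wrist centre = target − a_3·(cos φ, sin φ) = (5.3639, -3.6336)
cos θ_2 = (41.9747−3²−4²)/(2·3·4) = 0.7073; θ_2 = 44.9859° (elbow-up)
β = atan2(-3.6336,5.3639) = -34.1146°; ψ = atan2(2.8277,5.8291) = 25.8782°
θ_1 = β − ψ = -59.9928°
θ_3 = φ − θ_1 − θ_2 = 90.0069° (wrapped to (-180°,180°])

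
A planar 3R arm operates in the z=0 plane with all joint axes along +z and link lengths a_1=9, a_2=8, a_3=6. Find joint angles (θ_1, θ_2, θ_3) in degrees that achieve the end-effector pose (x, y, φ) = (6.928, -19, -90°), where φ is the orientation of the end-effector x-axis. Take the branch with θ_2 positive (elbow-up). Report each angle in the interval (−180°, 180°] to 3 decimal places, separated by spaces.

-90.001 60.001 -60.000

wrist centre = target − a_3·(cos φ, sin φ) = (6.9280, -13.0000)
cos θ_2 = (216.9972−9²−8²)/(2·9·8) = 0.5000; θ_2 = 60.0013° (elbow-up)
β = atan2(-13.0000,6.9280) = -61.9458°; ψ = atan2(6.9283,12.9998) = 28.0555°
θ_1 = β − ψ = -90.0013°
θ_3 = φ − θ_1 − θ_2 = -60.0000° (wrapped to (-180°,180°])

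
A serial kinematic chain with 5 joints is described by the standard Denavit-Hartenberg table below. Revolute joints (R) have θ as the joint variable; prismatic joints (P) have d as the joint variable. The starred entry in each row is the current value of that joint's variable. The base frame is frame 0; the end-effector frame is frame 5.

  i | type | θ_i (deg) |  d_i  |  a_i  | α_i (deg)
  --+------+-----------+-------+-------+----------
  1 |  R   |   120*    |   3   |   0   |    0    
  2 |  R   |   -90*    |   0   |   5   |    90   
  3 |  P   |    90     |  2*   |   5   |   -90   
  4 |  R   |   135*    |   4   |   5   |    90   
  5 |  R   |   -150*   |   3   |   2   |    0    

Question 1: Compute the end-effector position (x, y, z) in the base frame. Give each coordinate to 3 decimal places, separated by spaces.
after link 1: o_1 = (0.0000, 0.0000, 3.0000)
after link 2: o_2 = (4.3301, 2.5000, 3.0000)
after link 3: o_3 = (5.3301, 0.7679, 8.0000)
after link 4: o_4 = (0.0983, 1.8298, 4.4645)
after link 5: o_5 = (0.5160, 3.1063, 7.8105)

0.516 3.106 7.811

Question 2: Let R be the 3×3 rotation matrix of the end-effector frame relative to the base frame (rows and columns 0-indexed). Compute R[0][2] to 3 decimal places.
-0.354

End-effector z-axis (col 2 of R) = (-0.3536,0.6124,0.7071)
R[0][2] = -0.3536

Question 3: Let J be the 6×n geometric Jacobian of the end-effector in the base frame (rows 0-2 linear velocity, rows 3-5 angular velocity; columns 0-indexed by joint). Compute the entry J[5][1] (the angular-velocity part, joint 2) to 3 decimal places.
1.000

axis z_1 = (0.0000,0.0000,1.0000); lever o_n−o_1 = (0.5160,3.1063,4.8105)
cross product → J_v[:, 1] = (-3.1063,0.5160,0.0000)
J_ω[:, 1] = z_1
entry J[5][1] = 1.0000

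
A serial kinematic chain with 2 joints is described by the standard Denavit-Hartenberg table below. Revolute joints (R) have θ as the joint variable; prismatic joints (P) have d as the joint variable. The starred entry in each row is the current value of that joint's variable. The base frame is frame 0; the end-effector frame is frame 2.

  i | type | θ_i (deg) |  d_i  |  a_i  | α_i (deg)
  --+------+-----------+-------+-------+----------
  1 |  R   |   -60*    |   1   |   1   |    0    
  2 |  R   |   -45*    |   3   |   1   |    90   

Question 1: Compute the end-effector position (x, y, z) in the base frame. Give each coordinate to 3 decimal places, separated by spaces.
0.241 -1.832 4.000

after link 1: o_1 = (0.5000, -0.8660, 1.0000)
after link 2: o_2 = (0.2412, -1.8320, 4.0000)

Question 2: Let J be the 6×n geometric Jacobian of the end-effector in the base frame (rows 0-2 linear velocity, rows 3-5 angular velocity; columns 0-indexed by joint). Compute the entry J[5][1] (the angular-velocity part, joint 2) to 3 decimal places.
1.000

axis z_1 = (0.0000,0.0000,1.0000); lever o_n−o_1 = (-0.2588,-0.9659,3.0000)
cross product → J_v[:, 1] = (0.9659,-0.2588,0.0000)
J_ω[:, 1] = z_1
entry J[5][1] = 1.0000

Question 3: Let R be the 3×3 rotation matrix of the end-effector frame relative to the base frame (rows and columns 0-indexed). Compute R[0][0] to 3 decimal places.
End-effector x-axis (col 0 of R) = (-0.2588,-0.9659,0.0000)
R[0][0] = -0.2588

-0.259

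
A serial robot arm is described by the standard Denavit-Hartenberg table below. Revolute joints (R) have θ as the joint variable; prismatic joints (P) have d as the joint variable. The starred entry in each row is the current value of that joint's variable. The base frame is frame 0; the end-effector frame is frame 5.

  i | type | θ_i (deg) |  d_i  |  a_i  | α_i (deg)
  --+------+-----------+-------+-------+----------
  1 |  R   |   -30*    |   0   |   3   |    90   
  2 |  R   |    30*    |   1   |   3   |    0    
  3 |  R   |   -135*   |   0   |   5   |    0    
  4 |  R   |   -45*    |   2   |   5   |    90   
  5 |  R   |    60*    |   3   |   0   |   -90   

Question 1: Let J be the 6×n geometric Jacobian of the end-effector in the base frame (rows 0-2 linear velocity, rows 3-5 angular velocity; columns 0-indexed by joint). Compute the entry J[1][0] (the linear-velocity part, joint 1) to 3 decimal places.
axis z_0 = ẑ; lever o_n−o_0 = (-2.8217,-1.8350,-3.2316)
cross product → J_v[:, 0] = (1.8350,-2.8217,0.0000)
J_ω[:, 0] = z_0
entry J[1][0] = -2.8217

-2.822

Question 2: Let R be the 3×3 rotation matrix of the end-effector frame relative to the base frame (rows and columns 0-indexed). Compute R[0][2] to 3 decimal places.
End-effector z-axis (col 2 of R) = (0.3995,-0.8080,0.4330)
R[0][2] = 0.3995

0.400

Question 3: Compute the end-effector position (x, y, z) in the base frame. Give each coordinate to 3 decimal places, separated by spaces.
after link 1: o_1 = (2.5981, -1.5000, 0.0000)
after link 2: o_2 = (4.3481, -3.6651, 1.5000)
after link 3: o_3 = (3.2274, -3.0180, -3.3296)
after link 4: o_4 = (-1.5226, -2.5850, -5.8296)
after link 5: o_5 = (-2.8217, -1.8350, -3.2316)

-2.822 -1.835 -3.232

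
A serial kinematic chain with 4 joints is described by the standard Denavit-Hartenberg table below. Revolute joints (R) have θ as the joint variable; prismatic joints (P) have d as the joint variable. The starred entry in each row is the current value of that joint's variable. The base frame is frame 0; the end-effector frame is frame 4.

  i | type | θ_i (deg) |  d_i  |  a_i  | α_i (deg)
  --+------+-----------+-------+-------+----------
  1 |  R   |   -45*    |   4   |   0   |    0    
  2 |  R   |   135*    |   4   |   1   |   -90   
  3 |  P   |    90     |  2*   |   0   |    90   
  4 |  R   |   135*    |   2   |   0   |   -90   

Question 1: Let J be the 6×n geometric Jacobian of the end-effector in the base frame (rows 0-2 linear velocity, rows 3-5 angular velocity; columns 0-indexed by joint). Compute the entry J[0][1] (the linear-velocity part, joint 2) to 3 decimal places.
axis z_1 = (0.0000,0.0000,1.0000); lever o_n−o_1 = (-2.0000,3.0000,4.0000)
cross product → J_v[:, 1] = (-3.0000,-2.0000,0.0000)
J_ω[:, 1] = z_1
entry J[0][1] = -3.0000

-3.000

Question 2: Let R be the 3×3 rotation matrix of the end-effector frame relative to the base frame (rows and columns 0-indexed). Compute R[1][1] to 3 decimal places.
-1.000

End-effector y-axis (col 1 of R) = (0.0000,-1.0000,-0.0000)
R[1][1] = -1.0000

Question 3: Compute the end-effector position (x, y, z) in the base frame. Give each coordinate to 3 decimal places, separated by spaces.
-2.000 3.000 8.000

after link 1: o_1 = (0.0000, 0.0000, 4.0000)
after link 2: o_2 = (0.0000, 1.0000, 8.0000)
after link 3: o_3 = (-2.0000, 1.0000, 8.0000)
after link 4: o_4 = (-2.0000, 3.0000, 8.0000)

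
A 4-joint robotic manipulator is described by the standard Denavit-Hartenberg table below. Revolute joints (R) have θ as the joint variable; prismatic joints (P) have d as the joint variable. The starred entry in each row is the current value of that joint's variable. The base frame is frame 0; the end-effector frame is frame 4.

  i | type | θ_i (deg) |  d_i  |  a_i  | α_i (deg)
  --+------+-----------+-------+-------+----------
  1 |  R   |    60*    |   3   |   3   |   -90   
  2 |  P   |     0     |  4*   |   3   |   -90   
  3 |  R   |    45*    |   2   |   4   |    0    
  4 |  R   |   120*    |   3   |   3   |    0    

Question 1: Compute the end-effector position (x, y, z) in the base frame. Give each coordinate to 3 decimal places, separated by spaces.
2.623 5.334 -2.000

after link 1: o_1 = (1.5000, 2.5981, 3.0000)
after link 2: o_2 = (-0.4641, 7.1962, 3.0000)
after link 3: o_3 = (3.3996, 8.2314, 1.0000)
after link 4: o_4 = (2.6231, 5.3337, -2.0000)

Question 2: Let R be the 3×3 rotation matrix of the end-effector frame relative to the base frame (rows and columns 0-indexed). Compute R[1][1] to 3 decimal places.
0.259

End-effector y-axis (col 1 of R) = (-0.9659,0.2588,0.0000)
R[1][1] = 0.2588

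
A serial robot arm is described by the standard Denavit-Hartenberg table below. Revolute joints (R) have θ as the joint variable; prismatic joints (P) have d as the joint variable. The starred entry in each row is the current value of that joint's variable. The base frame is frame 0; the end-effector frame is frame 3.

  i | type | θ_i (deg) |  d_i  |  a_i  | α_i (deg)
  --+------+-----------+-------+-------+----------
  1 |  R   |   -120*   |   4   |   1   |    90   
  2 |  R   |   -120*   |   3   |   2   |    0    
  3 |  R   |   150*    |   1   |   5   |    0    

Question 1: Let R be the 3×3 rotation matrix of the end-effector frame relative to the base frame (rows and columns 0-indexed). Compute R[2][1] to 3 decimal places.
0.866

End-effector y-axis (col 1 of R) = (0.2500,0.4330,0.8660)
R[2][1] = 0.8660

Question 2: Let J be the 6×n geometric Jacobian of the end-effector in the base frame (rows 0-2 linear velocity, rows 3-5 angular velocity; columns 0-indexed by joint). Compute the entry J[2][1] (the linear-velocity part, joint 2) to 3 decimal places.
axis z_1 = (-0.8660,0.5000,0.0000); lever o_n−o_1 = (-5.1292,-0.8840,0.7679)
cross product → J_v[:, 1] = (0.3840,0.6651,3.3301)
J_ω[:, 1] = z_1
entry J[2][1] = 3.3301

3.330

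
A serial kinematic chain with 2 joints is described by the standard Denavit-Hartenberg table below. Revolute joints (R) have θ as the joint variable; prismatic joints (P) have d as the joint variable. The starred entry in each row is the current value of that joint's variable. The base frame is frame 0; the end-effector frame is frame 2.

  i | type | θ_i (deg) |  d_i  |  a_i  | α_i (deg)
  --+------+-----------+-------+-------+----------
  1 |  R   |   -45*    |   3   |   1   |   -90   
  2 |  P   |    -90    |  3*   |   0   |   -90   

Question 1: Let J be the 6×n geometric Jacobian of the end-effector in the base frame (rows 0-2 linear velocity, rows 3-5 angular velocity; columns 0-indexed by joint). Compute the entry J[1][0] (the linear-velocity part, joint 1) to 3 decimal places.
2.828

axis z_0 = ẑ; lever o_n−o_0 = (2.8284,1.4142,3.0000)
cross product → J_v[:, 0] = (-1.4142,2.8284,0.0000)
J_ω[:, 0] = z_0
entry J[1][0] = 2.8284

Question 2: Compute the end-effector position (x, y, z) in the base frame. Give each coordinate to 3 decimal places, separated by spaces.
2.828 1.414 3.000

after link 1: o_1 = (0.7071, -0.7071, 3.0000)
after link 2: o_2 = (2.8284, 1.4142, 3.0000)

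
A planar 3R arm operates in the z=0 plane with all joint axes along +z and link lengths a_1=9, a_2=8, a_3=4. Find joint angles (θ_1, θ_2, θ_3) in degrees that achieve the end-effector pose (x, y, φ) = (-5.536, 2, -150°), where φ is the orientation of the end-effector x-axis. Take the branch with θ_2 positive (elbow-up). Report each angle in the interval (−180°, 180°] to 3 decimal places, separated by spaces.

54.765 150.000 5.235

wrist centre = target − a_3·(cos φ, sin φ) = (-2.0719, 4.0000)
cos θ_2 = (20.2928−9²−8²)/(2·9·8) = -0.8660; θ_2 = 149.9997° (elbow-up)
β = atan2(4.0000,-2.0719) = 117.3830°; ψ = atan2(4.0000,2.0718) = 62.6181°
θ_1 = β − ψ = 54.7649°
θ_3 = φ − θ_1 − θ_2 = 5.2354° (wrapped to (-180°,180°])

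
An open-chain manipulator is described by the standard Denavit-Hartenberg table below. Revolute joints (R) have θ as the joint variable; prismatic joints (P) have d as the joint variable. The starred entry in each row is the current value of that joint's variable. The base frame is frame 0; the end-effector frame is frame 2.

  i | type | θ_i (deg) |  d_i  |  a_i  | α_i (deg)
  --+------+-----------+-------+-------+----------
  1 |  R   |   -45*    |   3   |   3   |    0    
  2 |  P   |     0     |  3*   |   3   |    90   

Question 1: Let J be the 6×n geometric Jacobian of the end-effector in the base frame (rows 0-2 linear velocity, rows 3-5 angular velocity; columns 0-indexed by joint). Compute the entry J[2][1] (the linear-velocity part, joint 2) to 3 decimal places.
1.000

prismatic axis z_1 = (0.0000,0.0000,1.0000)
J_v[:, 1] = z_1; J_ω[:, 1] = (0,0,0)
entry J[2][1] = 1.0000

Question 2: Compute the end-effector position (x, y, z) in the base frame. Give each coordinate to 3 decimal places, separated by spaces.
4.243 -4.243 6.000

after link 1: o_1 = (2.1213, -2.1213, 3.0000)
after link 2: o_2 = (4.2426, -4.2426, 6.0000)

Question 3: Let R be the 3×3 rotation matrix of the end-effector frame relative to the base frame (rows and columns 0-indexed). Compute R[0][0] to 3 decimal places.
End-effector x-axis (col 0 of R) = (0.7071,-0.7071,0.0000)
R[0][0] = 0.7071

0.707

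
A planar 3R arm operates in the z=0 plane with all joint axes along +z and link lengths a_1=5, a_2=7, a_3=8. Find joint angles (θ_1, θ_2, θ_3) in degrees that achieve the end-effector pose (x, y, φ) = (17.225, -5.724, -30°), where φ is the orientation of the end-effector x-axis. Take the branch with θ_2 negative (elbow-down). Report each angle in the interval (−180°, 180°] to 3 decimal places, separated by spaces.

25.994 -60.004 4.010

wrist centre = target − a_3·(cos φ, sin φ) = (10.2968, -1.7240)
cos θ_2 = (108.9962−5²−7²)/(2·5·7) = 0.4999; θ_2 = -60.0036° (elbow-down)
β = atan2(-1.7240,10.2968) = -9.5049°; ψ = atan2(-6.0624,8.4996) = -35.4986°
θ_1 = β − ψ = 25.9936°
θ_3 = φ − θ_1 − θ_2 = 4.0099° (wrapped to (-180°,180°])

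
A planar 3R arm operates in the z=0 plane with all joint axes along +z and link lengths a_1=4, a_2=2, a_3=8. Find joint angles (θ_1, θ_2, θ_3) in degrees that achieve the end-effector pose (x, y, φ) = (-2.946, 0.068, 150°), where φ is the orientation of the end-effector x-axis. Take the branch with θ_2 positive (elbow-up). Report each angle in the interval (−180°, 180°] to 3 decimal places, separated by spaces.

-59.268 44.975 164.292

wrist centre = target − a_3·(cos φ, sin φ) = (3.9822, -3.9320)
cos θ_2 = (31.3186−4²−2²)/(2·4·2) = 0.7074; θ_2 = 44.9754° (elbow-up)
β = atan2(-3.9320,3.9822) = -44.6366°; ψ = atan2(1.4136,5.4148) = 14.6312°
θ_1 = β − ψ = -59.2678°
θ_3 = φ − θ_1 − θ_2 = 164.2924° (wrapped to (-180°,180°])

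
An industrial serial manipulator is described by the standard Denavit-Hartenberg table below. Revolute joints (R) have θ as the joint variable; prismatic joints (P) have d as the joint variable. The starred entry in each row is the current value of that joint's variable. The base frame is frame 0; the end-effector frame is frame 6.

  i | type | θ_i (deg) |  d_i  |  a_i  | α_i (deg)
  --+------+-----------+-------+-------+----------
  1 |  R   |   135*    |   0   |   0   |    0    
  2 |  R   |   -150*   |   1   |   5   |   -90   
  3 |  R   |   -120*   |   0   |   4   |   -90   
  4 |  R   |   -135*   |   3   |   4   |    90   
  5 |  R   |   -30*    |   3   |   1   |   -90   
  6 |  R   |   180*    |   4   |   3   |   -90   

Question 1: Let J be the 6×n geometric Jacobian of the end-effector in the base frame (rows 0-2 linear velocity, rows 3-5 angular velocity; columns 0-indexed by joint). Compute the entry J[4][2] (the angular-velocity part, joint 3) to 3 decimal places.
axis z_2 = (0.2588,0.9659,0.0000); lever o_n−o_2 = (7.0261,-0.9544,2.7455)
cross product → J_v[:, 2] = (2.6519,-0.7106,-7.0337)
J_ω[:, 2] = z_2
entry J[4][2] = 0.9659

0.966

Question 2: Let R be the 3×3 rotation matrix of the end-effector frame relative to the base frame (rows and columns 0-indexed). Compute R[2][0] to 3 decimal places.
0.780

End-effector x-axis (col 0 of R) = (-0.0360,-0.6243,0.7803)
R[2][0] = 0.7803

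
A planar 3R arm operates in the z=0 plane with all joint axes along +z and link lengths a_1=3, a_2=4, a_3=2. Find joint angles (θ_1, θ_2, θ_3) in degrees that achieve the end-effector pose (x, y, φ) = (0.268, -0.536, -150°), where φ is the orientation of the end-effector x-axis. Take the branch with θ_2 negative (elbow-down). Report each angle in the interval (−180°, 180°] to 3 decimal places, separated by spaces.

wrist centre = target − a_3·(cos φ, sin φ) = (2.0001, 0.4640)
cos θ_2 = (4.2155−3²−4²)/(2·3·4) = -0.8660; θ_2 = -149.9995° (elbow-down)
β = atan2(0.4640,2.0001) = 13.0612°; ψ = atan2(-2.0000,-0.4641) = -103.0636°
θ_1 = β − ψ = 116.1249°
θ_3 = φ − θ_1 − θ_2 = -116.1254° (wrapped to (-180°,180°])

116.125 -149.999 -116.125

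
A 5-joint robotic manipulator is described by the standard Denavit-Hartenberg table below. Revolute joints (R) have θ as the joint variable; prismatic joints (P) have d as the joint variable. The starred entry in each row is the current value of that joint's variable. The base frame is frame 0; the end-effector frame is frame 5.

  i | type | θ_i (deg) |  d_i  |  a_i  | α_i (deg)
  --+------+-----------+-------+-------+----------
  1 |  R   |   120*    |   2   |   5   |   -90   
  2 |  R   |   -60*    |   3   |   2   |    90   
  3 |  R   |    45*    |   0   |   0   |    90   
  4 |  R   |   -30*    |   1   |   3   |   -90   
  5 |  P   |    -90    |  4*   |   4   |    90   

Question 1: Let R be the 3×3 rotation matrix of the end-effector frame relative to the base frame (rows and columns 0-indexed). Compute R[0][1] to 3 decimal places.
-0.020

End-effector y-axis (col 1 of R) = (-0.0196,-0.6732,0.7392)
R[0][1] = -0.0196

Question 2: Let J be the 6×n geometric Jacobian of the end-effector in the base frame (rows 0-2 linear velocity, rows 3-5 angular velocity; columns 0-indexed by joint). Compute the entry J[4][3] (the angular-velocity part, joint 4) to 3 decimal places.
0.660

axis z_3 = (0.4356,0.6597,0.6124); lever o_n−o_3 = (-0.6001,1.6078,6.8596)
cross product → J_v[:, 3] = (3.5410,-3.3555,1.0963)
J_ω[:, 3] = z_3
entry J[4][3] = 0.6597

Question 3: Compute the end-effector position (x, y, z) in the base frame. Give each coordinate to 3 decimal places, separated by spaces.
-6.198 5.304 10.592

after link 1: o_1 = (-2.5000, 4.3301, 2.0000)
after link 2: o_2 = (-5.5981, 3.6962, 3.7321)
after link 3: o_3 = (-5.5981, 3.6962, 3.7321)
after link 4: o_4 = (-7.8623, 5.3578, 5.1854)
after link 5: o_5 = (-6.1982, 5.3040, 10.5917)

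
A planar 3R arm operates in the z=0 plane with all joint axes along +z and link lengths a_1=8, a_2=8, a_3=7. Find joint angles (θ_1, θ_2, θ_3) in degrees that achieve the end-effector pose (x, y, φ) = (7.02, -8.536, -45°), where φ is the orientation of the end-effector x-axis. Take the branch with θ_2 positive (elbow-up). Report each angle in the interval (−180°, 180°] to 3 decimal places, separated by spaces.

-135.004 150.001 -59.997

wrist centre = target − a_3·(cos φ, sin φ) = (2.0703, -3.5863)
cos θ_2 = (17.1472−8²−8²)/(2·8·8) = -0.8660; θ_2 = 150.0014° (elbow-up)
β = atan2(-3.5863,2.0703) = -60.0033°; ψ = atan2(3.9998,1.0717) = 75.0007°
θ_1 = β − ψ = -135.0040°
θ_3 = φ − θ_1 − θ_2 = -59.9975° (wrapped to (-180°,180°])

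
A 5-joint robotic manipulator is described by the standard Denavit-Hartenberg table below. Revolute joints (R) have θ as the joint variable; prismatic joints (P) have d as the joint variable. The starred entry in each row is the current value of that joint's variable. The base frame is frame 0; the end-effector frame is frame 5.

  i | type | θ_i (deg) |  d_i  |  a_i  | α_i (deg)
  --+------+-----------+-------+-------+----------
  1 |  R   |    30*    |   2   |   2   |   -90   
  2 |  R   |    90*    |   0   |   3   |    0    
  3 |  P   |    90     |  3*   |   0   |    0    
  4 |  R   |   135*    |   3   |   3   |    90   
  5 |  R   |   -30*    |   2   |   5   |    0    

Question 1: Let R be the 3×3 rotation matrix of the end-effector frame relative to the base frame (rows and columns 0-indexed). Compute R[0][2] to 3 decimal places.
-0.612

End-effector z-axis (col 2 of R) = (-0.6124,-0.3536,0.7071)
R[0][2] = -0.6124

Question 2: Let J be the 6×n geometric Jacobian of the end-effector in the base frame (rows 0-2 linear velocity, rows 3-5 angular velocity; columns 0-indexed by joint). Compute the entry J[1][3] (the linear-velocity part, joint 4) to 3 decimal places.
3.299

axis z_3 = (-0.5000,0.8660,0.0000); lever o_n−o_3 = (3.0140,2.3175,6.5974)
cross product → J_v[:, 3] = (5.7135,3.2987,-3.7690)
J_ω[:, 3] = z_3
entry J[1][3] = 3.2987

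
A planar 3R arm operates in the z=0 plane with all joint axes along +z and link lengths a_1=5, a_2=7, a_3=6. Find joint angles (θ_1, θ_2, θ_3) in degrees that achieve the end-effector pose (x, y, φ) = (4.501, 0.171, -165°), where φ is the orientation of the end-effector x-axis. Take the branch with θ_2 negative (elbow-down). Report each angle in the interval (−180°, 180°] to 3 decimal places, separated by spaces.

45.006 -60.009 -149.998

wrist centre = target − a_3·(cos φ, sin φ) = (10.2966, 1.7239)
cos θ_2 = (108.9909−5²−7²)/(2·5·7) = 0.4999; θ_2 = -60.0086° (elbow-down)
β = atan2(1.7239,10.2966) = 9.5047°; ψ = atan2(-6.0627,8.4991) = -35.5016°
θ_1 = β − ψ = 45.0063°
θ_3 = φ − θ_1 − θ_2 = -149.9977° (wrapped to (-180°,180°])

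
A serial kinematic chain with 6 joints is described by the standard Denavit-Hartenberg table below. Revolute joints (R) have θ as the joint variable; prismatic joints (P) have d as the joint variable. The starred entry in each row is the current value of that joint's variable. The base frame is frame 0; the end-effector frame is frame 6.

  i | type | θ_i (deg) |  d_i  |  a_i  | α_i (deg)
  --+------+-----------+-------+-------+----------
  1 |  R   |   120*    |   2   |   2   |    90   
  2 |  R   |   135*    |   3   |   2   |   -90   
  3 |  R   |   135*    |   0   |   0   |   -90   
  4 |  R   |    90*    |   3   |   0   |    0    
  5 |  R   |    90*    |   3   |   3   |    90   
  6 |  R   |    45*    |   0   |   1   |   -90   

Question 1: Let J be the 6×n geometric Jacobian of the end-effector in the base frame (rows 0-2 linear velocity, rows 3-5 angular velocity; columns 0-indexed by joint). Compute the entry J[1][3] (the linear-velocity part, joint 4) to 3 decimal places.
axis z_3 = (0.3624,0.7866,-0.5000); lever o_n−o_3 = (5.6274,4.9810,-1.5000)
cross product → J_v[:, 3] = (1.3107,-2.2701,-2.6213)
J_ω[:, 3] = z_3
entry J[1][3] = -2.2701

-2.270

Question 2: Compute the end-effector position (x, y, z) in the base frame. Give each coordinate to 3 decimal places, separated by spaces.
7.933 6.988 1.914

after link 1: o_1 = (-1.0000, 1.7321, 2.0000)
after link 2: o_2 = (2.3052, 2.0073, 3.4142)
after link 3: o_3 = (2.3052, 2.0073, 3.4142)
after link 4: o_4 = (3.3923, 4.3670, 1.9142)
after link 5: o_5 = (7.0665, 6.4883, 1.9142)
after link 6: o_6 = (7.9326, 6.9883, 1.9142)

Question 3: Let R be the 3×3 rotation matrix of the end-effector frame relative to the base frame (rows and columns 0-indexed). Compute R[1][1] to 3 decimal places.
End-effector y-axis (col 1 of R) = (0.3536,-0.6124,-0.7071)
R[1][1] = -0.6124

-0.612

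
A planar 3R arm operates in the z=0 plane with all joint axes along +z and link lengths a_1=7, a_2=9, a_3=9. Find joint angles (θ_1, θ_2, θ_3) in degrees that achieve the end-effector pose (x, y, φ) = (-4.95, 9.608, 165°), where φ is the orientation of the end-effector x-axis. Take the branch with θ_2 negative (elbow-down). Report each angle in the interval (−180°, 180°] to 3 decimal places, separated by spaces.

135.004 -120.005 150.001

wrist centre = target − a_3·(cos φ, sin φ) = (3.7433, 7.2786)
cos θ_2 = (66.9910−7²−9²)/(2·7·9) = -0.5001; θ_2 = -120.0047° (elbow-down)
β = atan2(7.2786,3.7433) = 62.7837°; ψ = atan2(-7.7939,2.4994) = -72.2199°
θ_1 = β − ψ = 135.0035°
θ_3 = φ − θ_1 − θ_2 = 150.0012° (wrapped to (-180°,180°])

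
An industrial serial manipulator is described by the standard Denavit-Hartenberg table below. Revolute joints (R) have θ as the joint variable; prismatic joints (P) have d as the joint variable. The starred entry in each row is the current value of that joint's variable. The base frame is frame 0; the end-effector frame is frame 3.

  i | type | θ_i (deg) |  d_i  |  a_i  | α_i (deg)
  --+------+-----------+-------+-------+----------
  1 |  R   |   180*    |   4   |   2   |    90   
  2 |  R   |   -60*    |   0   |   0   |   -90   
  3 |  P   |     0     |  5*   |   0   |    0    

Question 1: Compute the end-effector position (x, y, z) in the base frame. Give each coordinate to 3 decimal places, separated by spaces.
after link 1: o_1 = (-2.0000, 0.0000, 4.0000)
after link 2: o_2 = (-2.0000, 0.0000, 4.0000)
after link 3: o_3 = (-6.3301, 0.0000, 6.5000)

-6.330 0.000 6.500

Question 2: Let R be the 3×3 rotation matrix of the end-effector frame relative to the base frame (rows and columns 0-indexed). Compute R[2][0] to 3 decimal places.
-0.866

End-effector x-axis (col 0 of R) = (-0.5000,0.0000,-0.8660)
R[2][0] = -0.8660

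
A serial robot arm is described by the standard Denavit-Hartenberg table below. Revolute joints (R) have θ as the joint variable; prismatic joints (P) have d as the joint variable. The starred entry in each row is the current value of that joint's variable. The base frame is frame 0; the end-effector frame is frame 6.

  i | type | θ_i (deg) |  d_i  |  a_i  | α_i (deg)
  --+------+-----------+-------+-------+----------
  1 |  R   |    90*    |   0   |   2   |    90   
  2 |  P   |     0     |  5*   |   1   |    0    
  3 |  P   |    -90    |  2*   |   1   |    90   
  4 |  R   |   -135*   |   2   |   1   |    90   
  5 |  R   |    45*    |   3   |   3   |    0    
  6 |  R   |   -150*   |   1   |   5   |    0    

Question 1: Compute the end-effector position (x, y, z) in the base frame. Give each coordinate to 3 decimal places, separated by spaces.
after link 1: o_1 = (0.0000, 2.0000, 0.0000)
after link 2: o_2 = (5.0000, 3.0000, 0.0000)
after link 3: o_3 = (7.0000, 3.0000, -1.0000)
after link 4: o_4 = (6.2929, 1.0000, -0.2929)
after link 5: o_5 = (6.9142, -1.1213, 3.3284)
after link 6: o_6 = (8.5364, 3.7083, 3.1205)

8.536 3.708 3.120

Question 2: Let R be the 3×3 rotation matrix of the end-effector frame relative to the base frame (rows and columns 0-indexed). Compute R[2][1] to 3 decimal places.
0.683

End-effector y-axis (col 1 of R) = (-0.6830,0.2588,0.6830)
R[2][1] = 0.6830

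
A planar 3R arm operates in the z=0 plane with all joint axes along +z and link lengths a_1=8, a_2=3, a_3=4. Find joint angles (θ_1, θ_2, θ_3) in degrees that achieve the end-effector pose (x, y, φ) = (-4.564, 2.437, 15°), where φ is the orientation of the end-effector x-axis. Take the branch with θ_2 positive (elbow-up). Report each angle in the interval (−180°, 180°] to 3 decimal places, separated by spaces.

wrist centre = target − a_3·(cos φ, sin φ) = (-8.4277, 1.4017)
cos θ_2 = (72.9910−8²−3²)/(2·8·3) = -0.0002; θ_2 = 90.0107° (elbow-up)
β = atan2(1.4017,-8.4277) = 170.5568°; ψ = atan2(3.0000,7.9994) = 20.5574°
θ_1 = β − ψ = 149.9995°
θ_3 = φ − θ_1 − θ_2 = 134.9898° (wrapped to (-180°,180°])

149.999 90.011 134.990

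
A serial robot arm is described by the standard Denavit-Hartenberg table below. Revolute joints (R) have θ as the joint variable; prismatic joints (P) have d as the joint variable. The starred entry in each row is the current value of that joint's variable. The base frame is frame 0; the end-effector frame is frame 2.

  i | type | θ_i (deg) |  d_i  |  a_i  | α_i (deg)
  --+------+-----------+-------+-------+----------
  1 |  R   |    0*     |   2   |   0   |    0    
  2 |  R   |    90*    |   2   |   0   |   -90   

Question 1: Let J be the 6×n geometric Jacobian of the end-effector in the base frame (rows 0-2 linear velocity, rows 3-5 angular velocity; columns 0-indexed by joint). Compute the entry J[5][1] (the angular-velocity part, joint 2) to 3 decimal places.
1.000

axis z_1 = (0.0000,0.0000,1.0000); lever o_n−o_1 = (0.0000,0.0000,2.0000)
cross product → J_v[:, 1] = (0.0000,0.0000,0.0000)
J_ω[:, 1] = z_1
entry J[5][1] = 1.0000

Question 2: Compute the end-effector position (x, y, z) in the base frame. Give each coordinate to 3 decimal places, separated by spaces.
0.000 0.000 4.000

after link 1: o_1 = (0.0000, 0.0000, 2.0000)
after link 2: o_2 = (0.0000, 0.0000, 4.0000)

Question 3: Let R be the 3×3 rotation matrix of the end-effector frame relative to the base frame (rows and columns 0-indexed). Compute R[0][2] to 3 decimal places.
-1.000

End-effector z-axis (col 2 of R) = (-1.0000,0.0000,0.0000)
R[0][2] = -1.0000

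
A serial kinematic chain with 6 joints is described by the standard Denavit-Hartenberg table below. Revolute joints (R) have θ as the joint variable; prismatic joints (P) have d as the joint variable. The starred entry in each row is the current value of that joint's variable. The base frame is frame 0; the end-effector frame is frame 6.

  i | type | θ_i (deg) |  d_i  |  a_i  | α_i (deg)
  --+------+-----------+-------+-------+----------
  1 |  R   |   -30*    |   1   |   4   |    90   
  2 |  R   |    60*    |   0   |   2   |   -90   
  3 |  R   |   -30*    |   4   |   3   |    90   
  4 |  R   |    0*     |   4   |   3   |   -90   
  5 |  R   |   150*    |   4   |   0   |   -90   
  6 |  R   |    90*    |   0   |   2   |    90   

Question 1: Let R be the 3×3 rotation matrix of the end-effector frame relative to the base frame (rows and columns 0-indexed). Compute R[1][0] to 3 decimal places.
-0.433

End-effector x-axis (col 0 of R) = (0.7500,-0.4330,-0.5000)
R[1][0] = -0.4330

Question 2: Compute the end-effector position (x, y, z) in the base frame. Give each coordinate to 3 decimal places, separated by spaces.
after link 1: o_1 = (3.4641, -2.0000, 1.0000)
after link 2: o_2 = (4.3301, -2.5000, 2.7321)
after link 3: o_3 = (1.7051, -2.7165, 6.9821)
after link 4: o_4 = (-0.5179, -7.1651, 7.5000)
after link 5: o_5 = (-3.5179, -5.4330, 9.5000)
after link 6: o_6 = (-2.0179, -6.2990, 8.5000)

-2.018 -6.299 8.500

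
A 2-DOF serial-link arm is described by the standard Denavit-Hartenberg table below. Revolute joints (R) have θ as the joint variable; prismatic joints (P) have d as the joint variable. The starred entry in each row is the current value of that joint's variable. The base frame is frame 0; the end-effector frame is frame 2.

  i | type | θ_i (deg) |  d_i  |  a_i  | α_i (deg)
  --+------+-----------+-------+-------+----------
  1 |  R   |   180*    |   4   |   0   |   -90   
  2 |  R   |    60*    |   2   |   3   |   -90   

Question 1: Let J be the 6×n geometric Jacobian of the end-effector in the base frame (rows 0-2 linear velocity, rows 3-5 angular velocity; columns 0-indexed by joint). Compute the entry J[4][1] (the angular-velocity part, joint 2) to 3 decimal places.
-1.000

axis z_1 = (-0.0000,-1.0000,0.0000); lever o_n−o_1 = (-1.5000,-2.0000,-2.5981)
cross product → J_v[:, 1] = (2.5981,-0.0000,-1.5000)
J_ω[:, 1] = z_1
entry J[4][1] = -1.0000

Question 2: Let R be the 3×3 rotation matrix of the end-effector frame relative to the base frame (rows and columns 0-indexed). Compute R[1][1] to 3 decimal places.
End-effector y-axis (col 1 of R) = (0.0000,1.0000,-0.0000)
R[1][1] = 1.0000

1.000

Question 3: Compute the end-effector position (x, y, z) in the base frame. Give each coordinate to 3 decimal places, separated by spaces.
after link 1: o_1 = (0.0000, 0.0000, 4.0000)
after link 2: o_2 = (-1.5000, -2.0000, 1.4019)

-1.500 -2.000 1.402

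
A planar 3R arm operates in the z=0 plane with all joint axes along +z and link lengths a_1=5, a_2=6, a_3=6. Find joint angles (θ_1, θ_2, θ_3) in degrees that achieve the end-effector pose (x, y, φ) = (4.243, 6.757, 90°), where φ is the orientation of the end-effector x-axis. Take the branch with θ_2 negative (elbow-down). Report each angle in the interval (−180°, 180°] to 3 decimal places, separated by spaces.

wrist centre = target − a_3·(cos φ, sin φ) = (4.2430, 0.7570)
cos θ_2 = (18.5761−5²−6²)/(2·5·6) = -0.7071; θ_2 = -134.9966° (elbow-down)
β = atan2(0.7570,4.2430) = 10.1158°; ψ = atan2(-4.2429,0.7576) = -79.8760°
θ_1 = β − ψ = 89.9918°
θ_3 = φ − θ_1 − θ_2 = 135.0049° (wrapped to (-180°,180°])

89.992 -134.997 135.005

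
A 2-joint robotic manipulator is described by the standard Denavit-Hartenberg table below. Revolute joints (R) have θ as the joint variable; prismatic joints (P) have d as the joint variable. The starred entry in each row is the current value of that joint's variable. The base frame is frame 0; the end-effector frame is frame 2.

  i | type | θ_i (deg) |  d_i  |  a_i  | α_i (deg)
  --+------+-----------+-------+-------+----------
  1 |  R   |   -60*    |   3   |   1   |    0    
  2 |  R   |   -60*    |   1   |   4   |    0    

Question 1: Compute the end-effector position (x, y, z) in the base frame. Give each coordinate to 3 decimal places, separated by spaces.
after link 1: o_1 = (0.5000, -0.8660, 3.0000)
after link 2: o_2 = (-1.5000, -4.3301, 4.0000)

-1.500 -4.330 4.000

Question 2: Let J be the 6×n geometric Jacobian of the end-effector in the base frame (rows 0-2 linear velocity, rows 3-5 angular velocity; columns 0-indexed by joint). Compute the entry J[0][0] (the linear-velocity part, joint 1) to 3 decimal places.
4.330

axis z_0 = ẑ; lever o_n−o_0 = (-1.5000,-4.3301,4.0000)
cross product → J_v[:, 0] = (4.3301,-1.5000,0.0000)
J_ω[:, 0] = z_0
entry J[0][0] = 4.3301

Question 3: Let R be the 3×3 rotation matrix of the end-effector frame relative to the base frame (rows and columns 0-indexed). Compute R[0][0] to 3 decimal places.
End-effector x-axis (col 0 of R) = (-0.5000,-0.8660,0.0000)
R[0][0] = -0.5000

-0.500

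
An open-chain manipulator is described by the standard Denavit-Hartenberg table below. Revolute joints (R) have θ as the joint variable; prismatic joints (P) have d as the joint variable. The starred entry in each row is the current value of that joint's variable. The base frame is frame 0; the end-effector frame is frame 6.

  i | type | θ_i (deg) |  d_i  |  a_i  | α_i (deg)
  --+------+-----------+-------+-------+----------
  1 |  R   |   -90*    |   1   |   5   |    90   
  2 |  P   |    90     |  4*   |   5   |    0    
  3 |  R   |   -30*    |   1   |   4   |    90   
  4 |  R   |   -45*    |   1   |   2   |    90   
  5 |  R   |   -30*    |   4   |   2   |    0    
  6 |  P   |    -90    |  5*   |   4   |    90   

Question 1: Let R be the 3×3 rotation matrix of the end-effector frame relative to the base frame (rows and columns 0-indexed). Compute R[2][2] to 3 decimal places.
End-effector z-axis (col 2 of R) = (-0.6124,-0.1268,-0.7803)
R[2][2] = -0.7803

-0.780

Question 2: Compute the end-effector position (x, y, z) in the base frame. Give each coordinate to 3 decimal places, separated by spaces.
2.589 -1.430 6.745

after link 1: o_1 = (0.0000, -5.0000, 1.0000)
after link 2: o_2 = (-4.0000, -5.0000, 6.0000)
after link 3: o_3 = (-5.0000, -7.0000, 9.4641)
after link 4: o_4 = (-3.5858, -8.5731, 10.1888)
after link 5: o_5 = (0.4674, -6.9053, 9.3000)
after link 6: o_6 = (2.5887, -1.4304, 6.7455)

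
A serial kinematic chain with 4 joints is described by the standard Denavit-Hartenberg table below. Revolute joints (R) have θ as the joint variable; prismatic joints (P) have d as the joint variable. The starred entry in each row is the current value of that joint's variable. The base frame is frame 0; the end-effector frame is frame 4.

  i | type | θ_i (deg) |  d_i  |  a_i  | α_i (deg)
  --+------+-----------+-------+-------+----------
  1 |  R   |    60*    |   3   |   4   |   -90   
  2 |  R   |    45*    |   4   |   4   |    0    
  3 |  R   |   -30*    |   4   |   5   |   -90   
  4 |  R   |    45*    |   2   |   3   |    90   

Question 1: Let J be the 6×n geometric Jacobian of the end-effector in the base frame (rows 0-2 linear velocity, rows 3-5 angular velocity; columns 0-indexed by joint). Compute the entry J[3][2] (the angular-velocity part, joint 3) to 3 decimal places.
-0.866

axis z_2 = (-0.8660,0.5000,0.0000); lever o_n−o_2 = (1.5535,6.4482,-3.7750)
cross product → J_v[:, 2] = (-1.8875,-3.2692,-6.3610)
J_ω[:, 2] = z_2
entry J[3][2] = -0.8660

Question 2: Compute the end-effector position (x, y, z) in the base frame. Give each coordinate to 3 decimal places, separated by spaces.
after link 1: o_1 = (2.0000, 3.4641, 3.0000)
after link 2: o_2 = (-0.0499, 7.9136, 0.1716)
after link 3: o_3 = (-1.0992, 14.0962, -1.1225)
after link 4: o_4 = (1.5036, 14.3617, -3.6034)

1.504 14.362 -3.603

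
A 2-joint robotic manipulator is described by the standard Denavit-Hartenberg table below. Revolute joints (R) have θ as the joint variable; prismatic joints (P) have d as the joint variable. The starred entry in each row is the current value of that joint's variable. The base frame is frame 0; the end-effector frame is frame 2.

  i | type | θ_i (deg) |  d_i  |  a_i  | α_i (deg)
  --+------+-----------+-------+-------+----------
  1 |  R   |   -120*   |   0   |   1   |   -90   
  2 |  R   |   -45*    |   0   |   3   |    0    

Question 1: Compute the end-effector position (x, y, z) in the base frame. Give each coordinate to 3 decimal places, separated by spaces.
after link 1: o_1 = (-0.5000, -0.8660, 0.0000)
after link 2: o_2 = (-1.5607, -2.7031, 2.1213)

-1.561 -2.703 2.121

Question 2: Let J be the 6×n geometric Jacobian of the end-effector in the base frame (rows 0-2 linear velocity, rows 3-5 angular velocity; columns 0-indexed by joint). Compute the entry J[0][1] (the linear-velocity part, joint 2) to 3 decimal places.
axis z_1 = (0.8660,-0.5000,0.0000); lever o_n−o_1 = (-1.0607,-1.8371,2.1213)
cross product → J_v[:, 1] = (-1.0607,-1.8371,-2.1213)
J_ω[:, 1] = z_1
entry J[0][1] = -1.0607

-1.061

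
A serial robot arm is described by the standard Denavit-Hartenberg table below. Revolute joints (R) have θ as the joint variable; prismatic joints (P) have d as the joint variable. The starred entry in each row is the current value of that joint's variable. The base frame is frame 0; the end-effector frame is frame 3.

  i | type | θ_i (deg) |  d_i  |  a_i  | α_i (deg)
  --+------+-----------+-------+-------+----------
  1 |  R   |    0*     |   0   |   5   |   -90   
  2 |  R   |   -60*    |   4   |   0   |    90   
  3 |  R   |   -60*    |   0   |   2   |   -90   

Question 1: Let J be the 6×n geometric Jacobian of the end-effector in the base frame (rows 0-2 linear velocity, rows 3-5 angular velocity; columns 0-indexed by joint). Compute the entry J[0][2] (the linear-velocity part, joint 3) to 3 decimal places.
0.866

axis z_2 = (-0.8660,0.0000,0.5000); lever o_n−o_2 = (0.5000,-1.7321,0.8660)
cross product → J_v[:, 2] = (0.8660,1.0000,1.5000)
J_ω[:, 2] = z_2
entry J[0][2] = 0.8660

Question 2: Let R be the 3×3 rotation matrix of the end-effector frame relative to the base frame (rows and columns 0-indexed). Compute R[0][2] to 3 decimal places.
End-effector z-axis (col 2 of R) = (0.4330,0.5000,0.7500)
R[0][2] = 0.4330

0.433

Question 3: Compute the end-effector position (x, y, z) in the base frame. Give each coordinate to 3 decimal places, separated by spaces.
after link 1: o_1 = (5.0000, 0.0000, 0.0000)
after link 2: o_2 = (5.0000, 4.0000, 0.0000)
after link 3: o_3 = (5.5000, 2.2679, 0.8660)

5.500 2.268 0.866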